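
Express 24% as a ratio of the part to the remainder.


24% means 24 parts out of 100; remainder = 76
Part : remainder = 24:76
GCD = 4
= 6:19

6:19


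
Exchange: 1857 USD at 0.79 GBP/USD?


Amount × rate = 1857 × 0.79
= 1467.03 GBP

1467.03 GBP


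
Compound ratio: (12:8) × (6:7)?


Compound ratio = (12×6) : (8×7)
= 72:56
GCD = 8
= 9:7

9:7


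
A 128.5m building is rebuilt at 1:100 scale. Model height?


Model size = real / scale
= 128.5 / 100
= 1.2850 m

1.2850 m


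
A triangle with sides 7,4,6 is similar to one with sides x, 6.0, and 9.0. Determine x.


Scale factor = 6.0/4 = 1.5
Missing side = 7 × 1.5
= 10.5

10.5


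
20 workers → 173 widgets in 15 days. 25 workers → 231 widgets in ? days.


Days ∝ work / workers, so d₂ = d₁ × (m₁/m₂) × (w₂/w₁)
Workers factor (inverse): 20/25 = 0.8000
Work factor (direct): 231/173 ≈ 1.3353
d₂ = 15 × 20/25 × 231/173 = (15 × 20 × 231) / (25 × 173) = 69300/4325
≈ 16.02 days

16.02 days


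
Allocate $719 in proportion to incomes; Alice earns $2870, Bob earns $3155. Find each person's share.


Total income = 2870 + 3155 = $6025
Alice: $719 × 2870/6025 = $342.49
Bob: $719 × 3155/6025 = $376.51
= Alice: $342.49, Bob: $376.51

Alice: $342.49, Bob: $376.51


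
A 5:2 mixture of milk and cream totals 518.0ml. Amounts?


Total parts = 5 + 2 = 7
milk: 518.0 × 5/7 = 370.0ml
cream: 518.0 × 2/7 = 148.0ml
= 370.0ml and 148.0ml

370.0ml and 148.0ml


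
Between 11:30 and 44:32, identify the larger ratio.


11/30 = 0.3667
44/32 = 1.3750
0.3667 < 1.3750, so 11:30 is less
= 44:32

44:32


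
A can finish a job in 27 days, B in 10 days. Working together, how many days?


Rate of A = 1/27 per day
Rate of B = 1/10 per day
Combined rate = 1/27 + 1/10 = 37/270 ≈ 0.1370 per day
Days = 1 / combined rate = 270/37
≈ 7.30 days

7.30 days


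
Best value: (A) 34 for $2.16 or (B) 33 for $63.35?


Deal A: $2.16/34 = $0.0635/unit
Deal B: $63.35/33 = $1.9197/unit
A is cheaper per unit
= Deal A

Deal A


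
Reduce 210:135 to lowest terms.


GCD(210, 135) = 15
210/15 : 135/15
= 14:9

14:9


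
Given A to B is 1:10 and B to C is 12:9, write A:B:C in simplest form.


Match B: multiply A:B by 12 → 12:120
Multiply B:C by 10 → 120:90
Combined: 12:120:90
GCD = 6
= 2:20:15

2:20:15


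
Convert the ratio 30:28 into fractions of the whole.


Total parts = 30 + 28 = 58
First part: 30/58 = 15/29
Second part: 28/58 = 14/29
= 15/29 and 14/29

15/29 and 14/29


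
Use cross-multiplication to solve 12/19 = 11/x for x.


Cross multiply: 12 × x = 19 × 11
12x = 209
x = 209 / 12
= 17.42

17.42


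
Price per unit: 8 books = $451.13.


Unit rate = total / quantity
= 451.13 / 8
= $56.39 per unit

$56.39 per unit


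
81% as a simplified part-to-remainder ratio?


81% means 81 parts out of 100; remainder = 19
Part : remainder = 81:19
GCD = 1
= 81:19

81:19


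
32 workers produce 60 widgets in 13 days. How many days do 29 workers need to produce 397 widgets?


Days ∝ work / workers, so d₂ = d₁ × (m₁/m₂) × (w₂/w₁)
Workers factor (inverse): 32/29 ≈ 1.1034
Work factor (direct): 397/60 ≈ 6.6167
d₂ = 13 × 32/29 × 397/60 = (13 × 32 × 397) / (29 × 60) = 165152/1740
≈ 94.91 days

94.91 days


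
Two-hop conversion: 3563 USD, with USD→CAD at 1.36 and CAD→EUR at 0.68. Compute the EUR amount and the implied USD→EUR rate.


Step 1: 3563 USD × 1.36 = 4845.68 CAD
Step 2: 4845.68 CAD × 0.68 = 3295.06 EUR
Implied rate USD→EUR = 1.36 × 0.68 = 0.9248
= 3295.06 EUR; implied rate 0.9248 EUR/USD

3295.06 EUR; implied rate 0.9248 EUR/USD


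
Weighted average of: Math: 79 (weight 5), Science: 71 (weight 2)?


Numerator = 79×5 + 71×2
= 395 + 142
= 537
Total weight = 7
Weighted avg = 537/7
= 76.71

76.71


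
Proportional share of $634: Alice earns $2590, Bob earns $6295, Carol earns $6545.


Total income = 2590 + 6295 + 6545 = $15430
Alice: $634 × 2590/15430 = $106.42
Bob: $634 × 6295/15430 = $258.65
Carol: $634 × 6545/15430 = $268.93
= Alice: $106.42, Bob: $258.65, Carol: $268.93

Alice: $106.42, Bob: $258.65, Carol: $268.93


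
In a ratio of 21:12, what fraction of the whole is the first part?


Total parts = 21 + 12 = 33
First part: 21/33 = 7/11
= 7/11

7/11


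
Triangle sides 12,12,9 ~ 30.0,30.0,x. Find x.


Scale factor = 30.0/12 = 2.5
Missing side = 9 × 2.5
= 22.5

22.5


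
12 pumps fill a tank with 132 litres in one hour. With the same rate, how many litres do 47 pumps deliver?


Direct proportion: y/x = constant
k = 132/12 = 11.0000
y₂ = k × 47 = 132 × 47 / 12 = 6204/12
= 517.00

517.00


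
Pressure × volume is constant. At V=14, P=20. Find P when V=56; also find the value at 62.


Inverse proportion: x × y = constant
k = 14 × 20 = 280
At x=56: k/56 = 5.00
At x=62: k/62 = 4.52
= 5.00 and 4.52

5.00 and 4.52


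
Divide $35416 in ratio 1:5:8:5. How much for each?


Total parts = 1 + 5 + 8 + 5 = 19
Part 1: 35416 × 1/19 = 1864.00
Part 2: 35416 × 5/19 = 9320.00
Part 3: 35416 × 8/19 = 14912.00
Part 4: 35416 × 5/19 = 9320.00
= Part 1: $1864.00, Part 2: $9320.00, Part 3: $14912.00, Part 4: $9320.00

Part 1: $1864.00, Part 2: $9320.00, Part 3: $14912.00, Part 4: $9320.00


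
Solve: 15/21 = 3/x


Cross multiply: 15 × x = 21 × 3
15x = 63
x = 63 / 15
= 4.20

4.20


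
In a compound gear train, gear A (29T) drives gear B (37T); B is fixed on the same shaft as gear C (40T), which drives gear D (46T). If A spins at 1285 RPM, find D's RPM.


Stage 1: RPM_B = RPM_A × t_A/t_B = 1285 × 29/37 = 37265/37 ≈ 1007.16
B and C share a shaft → RPM_C = RPM_B
Stage 2: RPM_D = RPM_C × t_C/t_D = RPM_A × (t_A×t_C)/(t_B×t_D)
Overall ratio = (29×40)/(37×46) = 1160/1702
RPM_D = 1285 × 1160/1702 = 1490600/1702
≈ 875.79 RPM

875.79 RPM


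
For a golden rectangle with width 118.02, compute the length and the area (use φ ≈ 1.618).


φ = (1 + √5) / 2 ≈ 1.618
Length = width × φ = 118.02 × 1.618 = 190.95636
≈ 190.96
Area = width × length = 118.02 × 190.95636 = 22536.6696072 ≈ 22536.67
= Length: 190.96, Area: 22536.67

Length: 190.96, Area: 22536.67


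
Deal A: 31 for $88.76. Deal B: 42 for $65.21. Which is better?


Deal A: $88.76/31 = $2.8632/unit
Deal B: $65.21/42 = $1.5526/unit
B is cheaper per unit
= Deal B

Deal B


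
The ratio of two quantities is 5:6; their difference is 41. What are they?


Let A = 5k, B = 6k.
6k - 5k = 41
1k = 41 → k = 41/1 = 41
A = 5×41 = 205, B = 6×41 = 246
= A = 205, B = 246

A = 205, B = 246


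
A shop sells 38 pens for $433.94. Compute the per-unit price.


Unit rate = total / quantity
= 433.94 / 38
= $11.42 per unit

$11.42 per unit


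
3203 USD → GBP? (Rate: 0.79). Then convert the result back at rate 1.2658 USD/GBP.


Amount × rate = 3203 × 0.79 = 2530.37 GBP
Round-trip: 2530.37 × 1.2658 = 3202.94 USD
= 2530.37 GBP, then 3202.94 USD

2530.37 GBP, then 3202.94 USD


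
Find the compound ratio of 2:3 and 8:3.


Compound ratio = (2×8) : (3×3)
= 16:9
GCD = 1
= 16:9

16:9


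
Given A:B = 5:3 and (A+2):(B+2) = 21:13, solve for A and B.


Let A = 5k, B = 3k.
(5k + 2) / (3k + 2) = 21/13
Cross-multiply: 13(5k + 2) = 21(3k + 2)
65k + 26 = 63k + 42
65k - 63k = 42 - 26
2k = 16
k = 16/2 = 8
A = 5×8 = 40, B = 3×8 = 24
= A = 40, B = 24

A = 40, B = 24


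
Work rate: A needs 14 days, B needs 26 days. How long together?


Rate of A = 1/14 per day
Rate of B = 1/26 per day
Combined rate = 1/14 + 1/26 = 40/364 ≈ 0.1099 per day
Days = 1 / combined rate = 364/40
= 9.10 days

9.10 days


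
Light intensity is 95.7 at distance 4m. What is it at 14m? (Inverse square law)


I₁d₁² = I₂d₂²
I₂ = I₁ × (d₁/d₂)²
= 95.7 × (4/14)²
= 95.7 × 16/196
= 1531.2/196
≈ 7.8122

7.8122


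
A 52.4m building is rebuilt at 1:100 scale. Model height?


Model size = real / scale
= 52.4 / 100
= 0.5240 m

0.5240 m


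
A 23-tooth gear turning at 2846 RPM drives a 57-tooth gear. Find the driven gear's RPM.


Gear ratio = 23:57 = 23:57
RPM_B = RPM_A × (teeth_A / teeth_B)
= 2846 × (23/57)
= 1148.4 RPM

1148.4 RPM


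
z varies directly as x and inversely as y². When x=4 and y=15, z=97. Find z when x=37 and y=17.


z = k·x/y²
Solve for k using the known point: k = z·y²/x = 97×225/4 = 21825/4 = 5456.2500
Now evaluate at x=37, y=17:
z = k × 37 / 289 = (21825 × 37) / (4 × 289) = 807525/1156
≈ 698.5510

698.5510


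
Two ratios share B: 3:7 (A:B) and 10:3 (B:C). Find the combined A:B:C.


Match B: multiply A:B by 10 → 30:70
Multiply B:C by 7 → 70:21
Combined: 30:70:21
GCD = 1
= 30:70:21

30:70:21


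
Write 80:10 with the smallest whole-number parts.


GCD(80, 10) = 10
80/10 : 10/10
= 8:1

8:1


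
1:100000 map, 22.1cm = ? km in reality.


Real distance = map distance × scale
= 22.1cm × 100000
= 2210000 cm = 22100.0 m
= 22.100 km

22.100 km


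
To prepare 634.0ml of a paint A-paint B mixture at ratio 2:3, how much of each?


Total parts = 2 + 3 = 5
paint A: 634.0 × 2/5 = 253.6ml
paint B: 634.0 × 3/5 = 380.4ml
= 253.6ml and 380.4ml

253.6ml and 380.4ml


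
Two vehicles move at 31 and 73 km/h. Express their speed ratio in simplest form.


Ratio = 31:73
GCD = 1
Simplified = 31:73
Time ratio (same distance) = 73:31
Speed ratio = 31:73

31:73


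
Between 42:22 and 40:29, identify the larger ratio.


42/22 = 1.9091
40/29 = 1.3793
1.9091 > 1.3793, so 42:22 is greater
= 42:22

42:22


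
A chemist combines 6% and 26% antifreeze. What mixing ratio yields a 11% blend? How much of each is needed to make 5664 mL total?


Let x parts of 6% mix with y parts of 26%.
6x + 26y = 11(x + y)
6x + 26y = 11x + 11y
x(6 - 11) = y(11 - 26)
x/y = (26 - 11)/(11 - 6) = 15/5
Simplify: 3:1
Total parts = 4; one part = 5664/4 = 1416.00 mL
6% solution: 3×1416.00 = 4248.00 mL
26% solution: 1×1416.00 = 1416.00 mL
= ratio 3:1; 4248.00 mL and 1416.00 mL

ratio 3:1; 4248.00 mL and 1416.00 mL


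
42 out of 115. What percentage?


Percentage = (part / whole) × 100
= (42 / 115) × 100
≈ 36.52%

36.52%


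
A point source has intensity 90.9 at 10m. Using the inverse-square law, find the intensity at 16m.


I₁d₁² = I₂d₂²
I₂ = I₁ × (d₁/d₂)²
= 90.9 × (10/16)²
= 90.9 × 100/256
= 9090/256
≈ 35.5078

35.5078


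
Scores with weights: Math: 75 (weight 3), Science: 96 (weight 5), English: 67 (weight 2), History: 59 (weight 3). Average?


Numerator = 75×3 + 96×5 + 67×2 + 59×3
= 225 + 480 + 134 + 177
= 1016
Total weight = 13
Weighted avg = 1016/13
= 78.15

78.15


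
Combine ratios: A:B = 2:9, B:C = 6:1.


Match B: multiply A:B by 6 → 12:54
Multiply B:C by 9 → 54:9
Combined: 12:54:9
GCD = 3
= 4:18:3

4:18:3


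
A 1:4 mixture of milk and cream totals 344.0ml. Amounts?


Total parts = 1 + 4 = 5
milk: 344.0 × 1/5 = 68.8ml
cream: 344.0 × 4/5 = 275.2ml
= 68.8ml and 275.2ml

68.8ml and 275.2ml


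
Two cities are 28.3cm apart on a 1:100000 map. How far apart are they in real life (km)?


Real distance = map distance × scale
= 28.3cm × 100000
= 2830000 cm = 28300.0 m
= 28.300 km

28.300 km


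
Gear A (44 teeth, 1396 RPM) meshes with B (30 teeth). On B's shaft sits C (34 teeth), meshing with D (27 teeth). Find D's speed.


Stage 1: RPM_B = RPM_A × t_A/t_B = 1396 × 44/30 = 61424/30 ≈ 2047.47
B and C share a shaft → RPM_C = RPM_B
Stage 2: RPM_D = RPM_C × t_C/t_D = RPM_A × (t_A×t_C)/(t_B×t_D)
Overall ratio = (44×34)/(30×27) = 1496/810
RPM_D = 1396 × 1496/810 = 2088416/810
≈ 2578.29 RPM

2578.29 RPM


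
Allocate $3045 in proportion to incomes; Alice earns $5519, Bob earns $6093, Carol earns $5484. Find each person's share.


Total income = 5519 + 6093 + 5484 = $17096
Alice: $3045 × 5519/17096 = $983.00
Bob: $3045 × 6093/17096 = $1085.24
Carol: $3045 × 5484/17096 = $976.77
= Alice: $983.00, Bob: $1085.24, Carol: $976.77

Alice: $983.00, Bob: $1085.24, Carol: $976.77


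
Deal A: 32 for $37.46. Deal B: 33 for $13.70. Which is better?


Deal A: $37.46/32 = $1.1706/unit
Deal B: $13.70/33 = $0.4152/unit
B is cheaper per unit
= Deal B

Deal B


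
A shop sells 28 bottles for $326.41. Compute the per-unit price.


Unit rate = total / quantity
= 326.41 / 28
= $11.66 per unit

$11.66 per unit


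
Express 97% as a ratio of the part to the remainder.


97% means 97 parts out of 100; remainder = 3
Part : remainder = 97:3
GCD = 1
= 97:3

97:3


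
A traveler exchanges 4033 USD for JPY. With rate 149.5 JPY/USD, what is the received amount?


Amount × rate = 4033 × 149.5
= 602933.50 JPY

602933.50 JPY


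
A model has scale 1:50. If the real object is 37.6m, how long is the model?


Model size = real / scale
= 37.6 / 50
= 0.7520 m

0.7520 m


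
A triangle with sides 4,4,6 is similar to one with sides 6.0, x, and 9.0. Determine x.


Scale factor = 6.0/4 = 1.5
Missing side = 4 × 1.5
= 6.0

6.0


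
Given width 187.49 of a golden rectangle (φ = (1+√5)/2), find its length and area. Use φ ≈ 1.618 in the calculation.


φ = (1 + √5) / 2 ≈ 1.618
Length = width × φ = 187.49 × 1.618 = 303.35882
≈ 303.36
Area = width × length = 187.49 × 303.35882 = 56876.7451618 ≈ 56876.75
= Length: 303.36, Area: 56876.75

Length: 303.36, Area: 56876.75


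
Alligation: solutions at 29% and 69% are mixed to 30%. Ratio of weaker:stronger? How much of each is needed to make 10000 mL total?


Let x parts of 29% mix with y parts of 69%.
29x + 69y = 30(x + y)
29x + 69y = 30x + 30y
x(29 - 30) = y(30 - 69)
x/y = (69 - 30)/(30 - 29) = 39/1
Simplify: 39:1
Total parts = 40; one part = 10000/40 = 250.00 mL
29% solution: 39×250.00 = 9750.00 mL
69% solution: 1×250.00 = 250.00 mL
= ratio 39:1; 9750.00 mL and 250.00 mL

ratio 39:1; 9750.00 mL and 250.00 mL


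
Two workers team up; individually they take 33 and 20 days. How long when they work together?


Rate of A = 1/33 per day
Rate of B = 1/20 per day
Combined rate = 1/33 + 1/20 = 53/660 ≈ 0.0803 per day
Days = 1 / combined rate = 660/53
≈ 12.45 days

12.45 days


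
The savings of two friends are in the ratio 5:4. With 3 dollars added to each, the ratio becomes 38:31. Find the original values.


Let A = 5k, B = 4k.
(5k + 3) / (4k + 3) = 38/31
Cross-multiply: 31(5k + 3) = 38(4k + 3)
155k + 93 = 152k + 114
155k - 152k = 114 - 93
3k = 21
k = 21/3 = 7
A = 5×7 = 35, B = 4×7 = 28
= A = 35, B = 28

A = 35, B = 28


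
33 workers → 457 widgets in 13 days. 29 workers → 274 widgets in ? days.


Days ∝ work / workers, so d₂ = d₁ × (m₁/m₂) × (w₂/w₁)
Workers factor (inverse): 33/29 ≈ 1.1379
Work factor (direct): 274/457 ≈ 0.5996
d₂ = 13 × 33/29 × 274/457 = (13 × 33 × 274) / (29 × 457) = 117546/13253
≈ 8.87 days

8.87 days


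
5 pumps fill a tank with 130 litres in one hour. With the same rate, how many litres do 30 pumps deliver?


Direct proportion: y/x = constant
k = 130/5 = 26.0000
y₂ = k × 30 = 130 × 30 / 5 = 3900/5
= 780.00

780.00


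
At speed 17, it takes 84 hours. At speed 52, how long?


Inverse proportion: x × y = constant
k = 17 × 84 = 1428
y₂ = k / 52 = 1428 / 52
= 27.46

27.46


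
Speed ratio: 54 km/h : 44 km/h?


Ratio = 54:44
GCD = 2
Simplified = 27:22
Time ratio (same distance) = 22:27
Speed ratio = 27:22

27:22


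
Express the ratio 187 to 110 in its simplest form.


GCD(187, 110) = 11
187/11 : 110/11
= 17:10

17:10


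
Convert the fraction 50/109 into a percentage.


Percentage = (part / whole) × 100
= (50 / 109) × 100
≈ 45.87%

45.87%


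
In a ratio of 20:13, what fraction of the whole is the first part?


Total parts = 20 + 13 = 33
First part: 20/33 = 20/33
= 20/33

20/33


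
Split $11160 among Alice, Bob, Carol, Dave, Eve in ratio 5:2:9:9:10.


Total parts = 5 + 2 + 9 + 9 + 10 = 35
Alice: 11160 × 5/35 = 1594.29
Bob: 11160 × 2/35 = 637.71
Carol: 11160 × 9/35 = 2869.71
Dave: 11160 × 9/35 = 2869.71
Eve: 11160 × 10/35 = 3188.57
= Alice: $1594.29, Bob: $637.71, Carol: $2869.71, Dave: $2869.71, Eve: $3188.57

Alice: $1594.29, Bob: $637.71, Carol: $2869.71, Dave: $2869.71, Eve: $3188.57


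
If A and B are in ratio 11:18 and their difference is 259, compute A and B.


Let A = 11k, B = 18k.
18k - 11k = 259
7k = 259 → k = 259/7 = 37
A = 11×37 = 407, B = 18×37 = 666
= A = 407, B = 666

A = 407, B = 666


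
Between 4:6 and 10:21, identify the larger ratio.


4/6 = 0.6667
10/21 = 0.4762
0.6667 > 0.4762, so 4:6 is greater
= 4:6

4:6


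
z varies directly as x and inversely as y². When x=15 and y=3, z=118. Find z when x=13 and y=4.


z = k·x/y²
Solve for k using the known point: k = z·y²/x = 118×9/15 = 1062/15 = 70.8000
Now evaluate at x=13, y=4:
z = k × 13 / 16 = (1062 × 13) / (15 × 16) = 13806/240
= 57.5250

57.5250


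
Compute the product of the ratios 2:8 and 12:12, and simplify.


Compound ratio = (2×12) : (8×12)
= 24:96
GCD = 24
= 1:4

1:4


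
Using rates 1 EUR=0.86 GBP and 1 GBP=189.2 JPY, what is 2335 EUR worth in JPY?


Step 1: 2335 EUR × 0.86 = 2008.10 GBP
Step 2: 2008.10 GBP × 189.2 = 379932.52 JPY
Implied rate EUR→JPY = 0.86 × 189.2 = 162.7120
= 379932.52 JPY

379932.52 JPY


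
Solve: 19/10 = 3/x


Cross multiply: 19 × x = 10 × 3
19x = 30
x = 30 / 19
= 1.58

1.58


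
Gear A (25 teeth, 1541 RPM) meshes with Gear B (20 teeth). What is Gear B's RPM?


Gear ratio = 25:20 = 5:4
RPM_B = RPM_A × (teeth_A / teeth_B)
= 1541 × (25/20)
= 1926.3 RPM

1926.3 RPM


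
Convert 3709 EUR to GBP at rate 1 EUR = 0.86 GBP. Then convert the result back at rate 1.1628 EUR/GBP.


Amount × rate = 3709 × 0.86 = 3189.74 GBP
Round-trip: 3189.74 × 1.1628 = 3709.03 EUR
= 3189.74 GBP, then 3709.03 EUR

3189.74 GBP, then 3709.03 EUR


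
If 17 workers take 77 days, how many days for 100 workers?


Inverse proportion: x × y = constant
k = 17 × 77 = 1309
y₂ = k / 100 = 1309 / 100
= 13.09

13.09


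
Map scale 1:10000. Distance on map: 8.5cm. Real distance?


Real distance = map distance × scale
= 8.5cm × 10000
= 85000 cm = 850.0 m
= 0.850 km

0.850 km


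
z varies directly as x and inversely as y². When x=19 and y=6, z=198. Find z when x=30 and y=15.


z = k·x/y²
Solve for k using the known point: k = z·y²/x = 198×36/19 = 7128/19 ≈ 375.1579
Now evaluate at x=30, y=15:
z = k × 30 / 225 = (7128 × 30) / (19 × 225) = 213840/4275
≈ 50.0211

50.0211


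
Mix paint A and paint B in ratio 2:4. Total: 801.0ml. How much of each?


Total parts = 2 + 4 = 6
paint A: 801.0 × 2/6 = 267.0ml
paint B: 801.0 × 4/6 = 534.0ml
= 267.0ml and 534.0ml

267.0ml and 534.0ml


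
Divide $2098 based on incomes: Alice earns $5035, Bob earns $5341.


Total income = 5035 + 5341 = $10376
Alice: $2098 × 5035/10376 = $1018.06
Bob: $2098 × 5341/10376 = $1079.94
= Alice: $1018.06, Bob: $1079.94

Alice: $1018.06, Bob: $1079.94


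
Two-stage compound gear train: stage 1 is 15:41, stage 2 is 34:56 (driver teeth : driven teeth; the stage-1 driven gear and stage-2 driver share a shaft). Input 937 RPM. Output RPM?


Stage 1: RPM_B = RPM_A × t_A/t_B = 937 × 15/41 = 14055/41 ≈ 342.80
B and C share a shaft → RPM_C = RPM_B
Stage 2: RPM_D = RPM_C × t_C/t_D = RPM_A × (t_A×t_C)/(t_B×t_D)
Overall ratio = (15×34)/(41×56) = 510/2296
RPM_D = 937 × 510/2296 = 477870/2296
≈ 208.13 RPM

208.13 RPM


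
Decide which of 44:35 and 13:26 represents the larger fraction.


44/35 = 1.2571
13/26 = 0.5000
1.2571 > 0.5000, so 44:35 is greater
= 44:35

44:35


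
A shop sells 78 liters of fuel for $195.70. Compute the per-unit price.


Unit rate = total / quantity
= 195.70 / 78
= $2.51 per unit

$2.51 per unit


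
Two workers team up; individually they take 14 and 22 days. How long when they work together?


Rate of A = 1/14 per day
Rate of B = 1/22 per day
Combined rate = 1/14 + 1/22 = 36/308 ≈ 0.1169 per day
Days = 1 / combined rate = 308/36
≈ 8.56 days

8.56 days


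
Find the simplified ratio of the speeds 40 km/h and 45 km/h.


Ratio = 40:45
GCD = 5
Simplified = 8:9
Time ratio (same distance) = 9:8
Speed ratio = 8:9

8:9


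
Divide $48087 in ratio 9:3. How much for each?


Total parts = 9 + 3 = 12
Part 1: 48087 × 9/12 = 36065.25
Part 2: 48087 × 3/12 = 12021.75
= Part 1: $36065.25, Part 2: $12021.75

Part 1: $36065.25, Part 2: $12021.75


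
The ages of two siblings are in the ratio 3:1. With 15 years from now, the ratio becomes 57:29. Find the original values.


Let A = 3k, B = 1k.
(3k + 15) / (1k + 15) = 57/29
Cross-multiply: 29(3k + 15) = 57(1k + 15)
87k + 435 = 57k + 855
87k - 57k = 855 - 435
30k = 420
k = 420/30 = 14
A = 3×14 = 42, B = 1×14 = 14
= A = 42, B = 14

A = 42, B = 14


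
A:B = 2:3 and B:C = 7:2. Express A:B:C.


Match B: multiply A:B by 7 → 14:21
Multiply B:C by 3 → 21:6
Combined: 14:21:6
GCD = 1
= 14:21:6

14:21:6


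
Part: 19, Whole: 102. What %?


Percentage = (part / whole) × 100
= (19 / 102) × 100
≈ 18.63%

18.63%


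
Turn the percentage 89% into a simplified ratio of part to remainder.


89% means 89 parts out of 100; remainder = 11
Part : remainder = 89:11
GCD = 1
= 89:11

89:11


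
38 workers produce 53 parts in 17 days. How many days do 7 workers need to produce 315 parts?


Days ∝ work / workers, so d₂ = d₁ × (m₁/m₂) × (w₂/w₁)
Workers factor (inverse): 38/7 ≈ 5.4286
Work factor (direct): 315/53 ≈ 5.9434
d₂ = 17 × 38/7 × 315/53 = (17 × 38 × 315) / (7 × 53) = 203490/371
≈ 548.49 days

548.49 days


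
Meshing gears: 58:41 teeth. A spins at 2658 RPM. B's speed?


Gear ratio = 58:41 = 58:41
RPM_B = RPM_A × (teeth_A / teeth_B)
= 2658 × (58/41)
= 3760.1 RPM

3760.1 RPM


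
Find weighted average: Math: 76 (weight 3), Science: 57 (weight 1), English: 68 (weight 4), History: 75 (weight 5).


Numerator = 76×3 + 57×1 + 68×4 + 75×5
= 228 + 57 + 272 + 375
= 932
Total weight = 13
Weighted avg = 932/13
= 71.69

71.69


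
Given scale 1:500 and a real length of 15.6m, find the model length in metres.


Model size = real / scale
= 15.6 / 500
= 0.0312 m

0.0312 m


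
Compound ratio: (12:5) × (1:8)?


Compound ratio = (12×1) : (5×8)
= 12:40
GCD = 4
= 3:10

3:10


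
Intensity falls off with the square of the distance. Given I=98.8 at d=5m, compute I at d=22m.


I₁d₁² = I₂d₂²
I₂ = I₁ × (d₁/d₂)²
= 98.8 × (5/22)²
= 98.8 × 25/484
= 2470/484
≈ 5.1033

5.1033


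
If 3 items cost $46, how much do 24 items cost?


Direct proportion: y/x = constant
k = 46/3 ≈ 15.3333
y₂ = k × 24 = 46 × 24 / 3 = 1104/3
= 368.00

368.00


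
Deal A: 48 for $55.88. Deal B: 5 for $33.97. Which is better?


Deal A: $55.88/48 = $1.1642/unit
Deal B: $33.97/5 = $6.7940/unit
A is cheaper per unit
= Deal A

Deal A


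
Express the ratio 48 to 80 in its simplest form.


GCD(48, 80) = 16
48/16 : 80/16
= 3:5

3:5


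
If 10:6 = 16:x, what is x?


Cross multiply: 10 × x = 6 × 16
10x = 96
x = 96 / 10
= 9.60

9.60


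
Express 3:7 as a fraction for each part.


Total parts = 3 + 7 = 10
First part: 3/10 = 3/10
Second part: 7/10 = 7/10
= 3/10 and 7/10

3/10 and 7/10


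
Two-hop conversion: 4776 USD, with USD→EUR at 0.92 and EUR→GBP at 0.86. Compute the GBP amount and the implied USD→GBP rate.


Step 1: 4776 USD × 0.92 = 4393.92 EUR
Step 2: 4393.92 EUR × 0.86 = 3778.77 GBP
Implied rate USD→GBP = 0.92 × 0.86 = 0.7912
= 3778.77 GBP; implied rate 0.7912 GBP/USD

3778.77 GBP; implied rate 0.7912 GBP/USD


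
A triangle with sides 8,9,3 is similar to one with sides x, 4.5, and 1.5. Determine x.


Scale factor = 4.5/9 = 0.5
Missing side = 8 × 0.5
= 4.0

4.0


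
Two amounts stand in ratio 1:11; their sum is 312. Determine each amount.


Let A = 1k, B = 11k.
1k + 11k = 312
12k = 312 → k = 312/12 = 26
A = 1×26 = 26, B = 11×26 = 286
= A = 26, B = 286

A = 26, B = 286


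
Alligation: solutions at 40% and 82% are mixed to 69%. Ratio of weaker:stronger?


Let x parts of 40% mix with y parts of 82%.
40x + 82y = 69(x + y)
40x + 82y = 69x + 69y
x(40 - 69) = y(69 - 82)
x/y = (82 - 69)/(69 - 40) = 13/29
Simplify: 13:29
= 13:29

13:29


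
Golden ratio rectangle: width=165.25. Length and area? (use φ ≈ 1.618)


φ = (1 + √5) / 2 ≈ 1.618
Length = width × φ = 165.25 × 1.618 = 267.3745
≈ 267.37
Area = width × length = 165.25 × 267.3745 = 44183.636125 ≈ 44183.64
= Length: 267.37, Area: 44183.64

Length: 267.37, Area: 44183.64


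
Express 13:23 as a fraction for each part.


Total parts = 13 + 23 = 36
First part: 13/36 = 13/36
Second part: 23/36 = 23/36
= 13/36 and 23/36

13/36 and 23/36


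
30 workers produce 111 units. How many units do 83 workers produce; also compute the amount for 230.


Direct proportion: y/x = constant
k = 111/30 = 3.7000
y at x=83: k × 83 = 111 × 83 / 30 = 9213/30 = 307.10
y at x=230: k × 230 = 111 × 230 / 30 = 25530/30 = 851.00
= 307.10 and 851.00

307.10 and 851.00


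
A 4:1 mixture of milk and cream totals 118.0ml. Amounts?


Total parts = 4 + 1 = 5
milk: 118.0 × 4/5 = 94.4ml
cream: 118.0 × 1/5 = 23.6ml
= 94.4ml and 23.6ml

94.4ml and 23.6ml


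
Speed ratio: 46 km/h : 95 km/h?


Ratio = 46:95
GCD = 1
Simplified = 46:95
Time ratio (same distance) = 95:46
Speed ratio = 46:95

46:95


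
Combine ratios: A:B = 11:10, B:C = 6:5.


Match B: multiply A:B by 6 → 66:60
Multiply B:C by 10 → 60:50
Combined: 66:60:50
GCD = 2
= 33:30:25

33:30:25


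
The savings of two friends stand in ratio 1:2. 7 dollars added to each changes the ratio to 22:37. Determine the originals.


Let A = 1k, B = 2k.
(1k + 7) / (2k + 7) = 22/37
Cross-multiply: 37(1k + 7) = 22(2k + 7)
37k + 259 = 44k + 154
37k - 44k = 154 - 259
-7k = -105
k = -105/-7 = 15
A = 1×15 = 15, B = 2×15 = 30
= A = 15, B = 30

A = 15, B = 30


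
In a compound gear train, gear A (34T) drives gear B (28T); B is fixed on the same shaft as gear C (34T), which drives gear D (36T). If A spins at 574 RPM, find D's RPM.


Stage 1: RPM_B = RPM_A × t_A/t_B = 574 × 34/28 = 19516/28 = 697.00
B and C share a shaft → RPM_C = RPM_B
Stage 2: RPM_D = RPM_C × t_C/t_D = RPM_A × (t_A×t_C)/(t_B×t_D)
Overall ratio = (34×34)/(28×36) = 1156/1008
RPM_D = 574 × 1156/1008 = 663544/1008
≈ 658.28 RPM

658.28 RPM


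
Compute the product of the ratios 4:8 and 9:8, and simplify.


Compound ratio = (4×9) : (8×8)
= 36:64
GCD = 4
= 9:16

9:16


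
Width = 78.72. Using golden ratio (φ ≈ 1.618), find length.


φ = (1 + √5) / 2 ≈ 1.618
Length = width × φ = 78.72 × 1.618 = 127.36896
≈ 127.37

127.37


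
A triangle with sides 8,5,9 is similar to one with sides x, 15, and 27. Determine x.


Scale factor = 15/5 = 3
Missing side = 8 × 3
= 24.0

24.0


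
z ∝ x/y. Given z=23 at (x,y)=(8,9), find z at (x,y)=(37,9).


z = k·x/y
Solve for k using the known point: k = z·y/x = 23×9/8 = 207/8 = 25.8750
Now evaluate at x=37, y=9:
z = k × 37 / 9 = (207 × 37) / (8 × 9) = 7659/72
= 106.3750

106.3750


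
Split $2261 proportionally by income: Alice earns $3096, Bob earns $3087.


Total income = 3096 + 3087 = $6183
Alice: $2261 × 3096/6183 = $1132.15
Bob: $2261 × 3087/6183 = $1128.85
= Alice: $1132.15, Bob: $1128.85

Alice: $1132.15, Bob: $1128.85


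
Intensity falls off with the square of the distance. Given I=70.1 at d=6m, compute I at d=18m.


I₁d₁² = I₂d₂²
I₂ = I₁ × (d₁/d₂)²
= 70.1 × (6/18)²
= 70.1 × 36/324
= 2523.6/324
≈ 7.7889

7.7889


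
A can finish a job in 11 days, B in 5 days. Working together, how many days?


Rate of A = 1/11 per day
Rate of B = 1/5 per day
Combined rate = 1/11 + 1/5 = 16/55 ≈ 0.2909 per day
Days = 1 / combined rate = 55/16
≈ 3.44 days

3.44 days


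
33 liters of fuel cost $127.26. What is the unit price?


Unit rate = total / quantity
= 127.26 / 33
= $3.86 per unit

$3.86 per unit


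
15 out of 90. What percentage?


Percentage = (part / whole) × 100
= (15 / 90) × 100
≈ 16.67%

16.67%


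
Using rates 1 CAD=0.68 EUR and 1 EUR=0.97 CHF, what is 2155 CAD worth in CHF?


Step 1: 2155 CAD × 0.68 = 1465.40 EUR
Step 2: 1465.40 EUR × 0.97 = 1421.44 CHF
Implied rate CAD→CHF = 0.68 × 0.97 = 0.6596
= 1421.44 CHF

1421.44 CHF


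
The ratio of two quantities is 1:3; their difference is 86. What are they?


Let A = 1k, B = 3k.
3k - 1k = 86
2k = 86 → k = 86/2 = 43
A = 1×43 = 43, B = 3×43 = 129
= A = 43, B = 129

A = 43, B = 129


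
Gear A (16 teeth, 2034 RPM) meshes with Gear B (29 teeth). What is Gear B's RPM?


Gear ratio = 16:29 = 16:29
RPM_B = RPM_A × (teeth_A / teeth_B)
= 2034 × (16/29)
= 1122.2 RPM

1122.2 RPM


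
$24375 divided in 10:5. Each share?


Total parts = 10 + 5 = 15
Part 1: 24375 × 10/15 = 16250.00
Part 2: 24375 × 5/15 = 8125.00
= Part 1: $16250.00, Part 2: $8125.00

Part 1: $16250.00, Part 2: $8125.00


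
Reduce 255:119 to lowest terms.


GCD(255, 119) = 17
255/17 : 119/17
= 15:7

15:7


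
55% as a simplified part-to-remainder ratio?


55% means 55 parts out of 100; remainder = 45
Part : remainder = 55:45
GCD = 5
= 11:9

11:9


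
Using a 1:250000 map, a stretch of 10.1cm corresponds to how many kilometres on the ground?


Real distance = map distance × scale
= 10.1cm × 250000
= 2525000 cm = 25250.0 m
= 25.250 km

25.250 km


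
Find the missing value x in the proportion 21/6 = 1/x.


Cross multiply: 21 × x = 6 × 1
21x = 6
x = 6 / 21
= 0.29

0.29


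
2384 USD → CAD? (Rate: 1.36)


Amount × rate = 2384 × 1.36
= 3242.24 CAD

3242.24 CAD


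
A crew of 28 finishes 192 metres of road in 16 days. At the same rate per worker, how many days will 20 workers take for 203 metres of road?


Days ∝ work / workers, so d₂ = d₁ × (m₁/m₂) × (w₂/w₁)
Workers factor (inverse): 28/20 = 1.4000
Work factor (direct): 203/192 ≈ 1.0573
d₂ = 16 × 28/20 × 203/192 = (16 × 28 × 203) / (20 × 192) = 90944/3840
≈ 23.68 days

23.68 days


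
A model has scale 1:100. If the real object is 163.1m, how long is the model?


Model size = real / scale
= 163.1 / 100
= 1.6310 m

1.6310 m


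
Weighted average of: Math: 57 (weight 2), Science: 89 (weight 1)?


Numerator = 57×2 + 89×1
= 114 + 89
= 203
Total weight = 3
Weighted avg = 203/3
= 67.67

67.67


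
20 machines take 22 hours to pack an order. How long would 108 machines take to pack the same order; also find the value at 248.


Inverse proportion: x × y = constant
k = 20 × 22 = 440
At x=108: k/108 = 4.07
At x=248: k/248 = 1.77
= 4.07 and 1.77

4.07 and 1.77


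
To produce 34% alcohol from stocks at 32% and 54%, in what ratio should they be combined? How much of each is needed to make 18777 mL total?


Let x parts of 32% mix with y parts of 54%.
32x + 54y = 34(x + y)
32x + 54y = 34x + 34y
x(32 - 34) = y(34 - 54)
x/y = (54 - 34)/(34 - 32) = 20/2
Simplify: 10:1
Total parts = 11; one part = 18777/11 = 1707.00 mL
32% solution: 10×1707.00 = 17070.00 mL
54% solution: 1×1707.00 = 1707.00 mL
= ratio 10:1; 17070.00 mL and 1707.00 mL

ratio 10:1; 17070.00 mL and 1707.00 mL


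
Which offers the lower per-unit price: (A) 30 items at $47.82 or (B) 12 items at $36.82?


Deal A: $47.82/30 = $1.5940/unit
Deal B: $36.82/12 = $3.0683/unit
A is cheaper per unit
= Deal A

Deal A


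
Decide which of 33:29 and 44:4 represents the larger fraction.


33/29 = 1.1379
44/4 = 11.0000
1.1379 < 11.0000, so 33:29 is less
= 44:4

44:4


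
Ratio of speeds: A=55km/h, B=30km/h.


Ratio = 55:30
GCD = 5
Simplified = 11:6
Time ratio (same distance) = 6:11
Speed ratio = 11:6

11:6


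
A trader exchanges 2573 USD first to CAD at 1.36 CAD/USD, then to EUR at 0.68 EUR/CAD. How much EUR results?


Step 1: 2573 USD × 1.36 = 3499.28 CAD
Step 2: 3499.28 CAD × 0.68 = 2379.51 EUR
Implied rate USD→EUR = 1.36 × 0.68 = 0.9248
= 2379.51 EUR

2379.51 EUR


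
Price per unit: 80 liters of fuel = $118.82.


Unit rate = total / quantity
= 118.82 / 80
= $1.49 per unit

$1.49 per unit


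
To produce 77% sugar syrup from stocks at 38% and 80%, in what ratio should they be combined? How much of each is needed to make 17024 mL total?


Let x parts of 38% mix with y parts of 80%.
38x + 80y = 77(x + y)
38x + 80y = 77x + 77y
x(38 - 77) = y(77 - 80)
x/y = (80 - 77)/(77 - 38) = 3/39
Simplify: 1:13
Total parts = 14; one part = 17024/14 = 1216.00 mL
38% solution: 1×1216.00 = 1216.00 mL
80% solution: 13×1216.00 = 15808.00 mL
= ratio 1:13; 1216.00 mL and 15808.00 mL

ratio 1:13; 1216.00 mL and 15808.00 mL


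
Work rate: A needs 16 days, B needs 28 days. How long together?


Rate of A = 1/16 per day
Rate of B = 1/28 per day
Combined rate = 1/16 + 1/28 = 44/448 ≈ 0.0982 per day
Days = 1 / combined rate = 448/44
≈ 10.18 days

10.18 days


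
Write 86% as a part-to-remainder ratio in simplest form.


86% means 86 parts out of 100; remainder = 14
Part : remainder = 86:14
GCD = 2
= 43:7

43:7


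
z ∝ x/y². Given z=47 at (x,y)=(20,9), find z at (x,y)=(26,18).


z = k·x/y²
Solve for k using the known point: k = z·y²/x = 47×81/20 = 3807/20 = 190.3500
Now evaluate at x=26, y=18:
z = k × 26 / 324 = (3807 × 26) / (20 × 324) = 98982/6480
= 15.2750

15.2750


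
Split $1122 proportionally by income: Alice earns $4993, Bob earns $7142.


Total income = 4993 + 7142 = $12135
Alice: $1122 × 4993/12135 = $461.65
Bob: $1122 × 7142/12135 = $660.35
= Alice: $461.65, Bob: $660.35

Alice: $461.65, Bob: $660.35


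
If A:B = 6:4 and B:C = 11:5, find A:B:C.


Match B: multiply A:B by 11 → 66:44
Multiply B:C by 4 → 44:20
Combined: 66:44:20
GCD = 2
= 33:22:10

33:22:10


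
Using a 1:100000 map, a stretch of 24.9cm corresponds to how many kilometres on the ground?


Real distance = map distance × scale
= 24.9cm × 100000
= 2490000 cm = 24900.0 m
= 24.900 km

24.900 km


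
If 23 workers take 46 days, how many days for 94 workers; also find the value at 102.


Inverse proportion: x × y = constant
k = 23 × 46 = 1058
At x=94: k/94 = 11.26
At x=102: k/102 = 10.37
= 11.26 and 10.37

11.26 and 10.37


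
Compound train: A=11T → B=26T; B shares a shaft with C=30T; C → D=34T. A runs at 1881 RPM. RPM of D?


Stage 1: RPM_B = RPM_A × t_A/t_B = 1881 × 11/26 = 20691/26 ≈ 795.81
B and C share a shaft → RPM_C = RPM_B
Stage 2: RPM_D = RPM_C × t_C/t_D = RPM_A × (t_A×t_C)/(t_B×t_D)
Overall ratio = (11×30)/(26×34) = 330/884
RPM_D = 1881 × 330/884 = 620730/884
≈ 702.18 RPM

702.18 RPM


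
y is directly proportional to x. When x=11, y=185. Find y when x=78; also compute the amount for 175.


Direct proportion: y/x = constant
k = 185/11 ≈ 16.8182
y at x=78: k × 78 = 185 × 78 / 11 = 14430/11 ≈ 1311.82
y at x=175: k × 175 = 185 × 175 / 11 = 32375/11 ≈ 2943.18
= 1311.82 and 2943.18

1311.82 and 2943.18


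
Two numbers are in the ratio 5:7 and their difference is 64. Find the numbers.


Let A = 5k, B = 7k.
7k - 5k = 64
2k = 64 → k = 64/2 = 32
A = 5×32 = 160, B = 7×32 = 224
= A = 160, B = 224

A = 160, B = 224


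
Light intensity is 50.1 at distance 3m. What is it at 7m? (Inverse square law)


I₁d₁² = I₂d₂²
I₂ = I₁ × (d₁/d₂)²
= 50.1 × (3/7)²
= 50.1 × 9/49
= 450.9/49
≈ 9.2020

9.2020


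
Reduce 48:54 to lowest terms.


GCD(48, 54) = 6
48/6 : 54/6
= 8:9

8:9


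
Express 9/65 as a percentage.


Percentage = (part / whole) × 100
= (9 / 65) × 100
≈ 13.85%

13.85%


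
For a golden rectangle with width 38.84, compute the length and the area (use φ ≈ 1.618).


φ = (1 + √5) / 2 ≈ 1.618
Length = width × φ = 38.84 × 1.618 = 62.84312
≈ 62.84
Area = width × length = 38.84 × 62.84312 = 2440.8267808 ≈ 2440.83
= Length: 62.84, Area: 2440.83

Length: 62.84, Area: 2440.83


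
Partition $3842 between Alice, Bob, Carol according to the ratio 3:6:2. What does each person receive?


Total parts = 3 + 6 + 2 = 11
Alice: 3842 × 3/11 = 1047.82
Bob: 3842 × 6/11 = 2095.64
Carol: 3842 × 2/11 = 698.55
= Alice: $1047.82, Bob: $2095.64, Carol: $698.55

Alice: $1047.82, Bob: $2095.64, Carol: $698.55


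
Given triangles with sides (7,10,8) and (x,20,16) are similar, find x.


Scale factor = 20/10 = 2
Missing side = 7 × 2
= 14.0

14.0


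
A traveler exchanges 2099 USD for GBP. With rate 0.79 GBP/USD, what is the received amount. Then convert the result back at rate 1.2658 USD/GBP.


Amount × rate = 2099 × 0.79 = 1658.21 GBP
Round-trip: 1658.21 × 1.2658 = 2098.96 USD
= 1658.21 GBP, then 2098.96 USD

1658.21 GBP, then 2098.96 USD


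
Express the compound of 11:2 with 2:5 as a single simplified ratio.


Compound ratio = (11×2) : (2×5)
= 22:10
GCD = 2
= 11:5

11:5


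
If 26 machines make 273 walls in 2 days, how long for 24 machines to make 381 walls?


Days ∝ work / workers, so d₂ = d₁ × (m₁/m₂) × (w₂/w₁)
Workers factor (inverse): 26/24 ≈ 1.0833
Work factor (direct): 381/273 ≈ 1.3956
d₂ = 2 × 26/24 × 381/273 = (2 × 26 × 381) / (24 × 273) = 19812/6552
≈ 3.02 days

3.02 days


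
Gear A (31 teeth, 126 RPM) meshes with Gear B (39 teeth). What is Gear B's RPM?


Gear ratio = 31:39 = 31:39
RPM_B = RPM_A × (teeth_A / teeth_B)
= 126 × (31/39)
= 100.2 RPM

100.2 RPM


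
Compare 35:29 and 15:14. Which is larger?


35/29 = 1.2069
15/14 = 1.0714
1.2069 > 1.0714, so 35:29 is greater
= 35:29

35:29


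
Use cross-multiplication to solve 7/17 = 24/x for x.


Cross multiply: 7 × x = 17 × 24
7x = 408
x = 408 / 7
= 58.29

58.29


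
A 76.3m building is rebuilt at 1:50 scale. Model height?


Model size = real / scale
= 76.3 / 50
= 1.5260 m

1.5260 m


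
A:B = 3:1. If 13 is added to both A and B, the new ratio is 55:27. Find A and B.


Let A = 3k, B = 1k.
(3k + 13) / (1k + 13) = 55/27
Cross-multiply: 27(3k + 13) = 55(1k + 13)
81k + 351 = 55k + 715
81k - 55k = 715 - 351
26k = 364
k = 364/26 = 14
A = 3×14 = 42, B = 1×14 = 14
= A = 42, B = 14

A = 42, B = 14


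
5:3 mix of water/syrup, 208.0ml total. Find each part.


Total parts = 5 + 3 = 8
water: 208.0 × 5/8 = 130.0ml
syrup: 208.0 × 3/8 = 78.0ml
= 130.0ml and 78.0ml

130.0ml and 78.0ml


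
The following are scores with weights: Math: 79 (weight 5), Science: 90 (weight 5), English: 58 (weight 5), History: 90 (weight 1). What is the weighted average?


Numerator = 79×5 + 90×5 + 58×5 + 90×1
= 395 + 450 + 290 + 90
= 1225
Total weight = 16
Weighted avg = 1225/16
= 76.56

76.56


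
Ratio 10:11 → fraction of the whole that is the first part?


Total parts = 10 + 11 = 21
First part: 10/21 = 10/21
= 10/21

10/21


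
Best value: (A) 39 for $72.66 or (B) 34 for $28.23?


Deal A: $72.66/39 = $1.8631/unit
Deal B: $28.23/34 = $0.8303/unit
B is cheaper per unit
= Deal B

Deal B


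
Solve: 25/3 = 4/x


Cross multiply: 25 × x = 3 × 4
25x = 12
x = 12 / 25
= 0.48

0.48


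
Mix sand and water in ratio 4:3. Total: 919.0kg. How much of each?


Total parts = 4 + 3 = 7
sand: 919.0 × 4/7 = 525.1kg
water: 919.0 × 3/7 = 393.9kg
= 525.1kg and 393.9kg

525.1kg and 393.9kg


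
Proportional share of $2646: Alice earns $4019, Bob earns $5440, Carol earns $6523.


Total income = 4019 + 5440 + 6523 = $15982
Alice: $2646 × 4019/15982 = $665.39
Bob: $2646 × 5440/15982 = $900.65
Carol: $2646 × 6523/15982 = $1079.96
= Alice: $665.39, Bob: $900.65, Carol: $1079.96

Alice: $665.39, Bob: $900.65, Carol: $1079.96


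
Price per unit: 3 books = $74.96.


Unit rate = total / quantity
= 74.96 / 3
= $24.99 per unit

$24.99 per unit
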